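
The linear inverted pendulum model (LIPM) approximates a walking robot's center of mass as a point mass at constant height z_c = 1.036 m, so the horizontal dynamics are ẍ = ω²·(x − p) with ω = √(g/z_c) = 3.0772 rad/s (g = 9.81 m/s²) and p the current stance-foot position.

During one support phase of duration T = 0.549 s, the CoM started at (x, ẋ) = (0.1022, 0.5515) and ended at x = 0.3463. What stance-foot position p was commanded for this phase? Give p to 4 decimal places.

ωT = 3.0772·0.549 = 1.689383; cosh(ωT) = 2.800385, sinh(ωT) = 2.615752
x(T) = p + (x₀−p)·cosh(ωT) + (ẋ₀/ω)·sinh(ωT) ⇒ p·(1 − cosh) = x(T) − x₀·cosh − (ẋ₀/ω)·sinh
numerator   = 0.3463 − (0.1022)·2.800385 − (0.5515/3.0772)·2.615752 = -0.408698
denominator = 1 − 2.800385 = -1.800385
p = -0.408698 / -1.800385 = 0.2270

p = 0.2270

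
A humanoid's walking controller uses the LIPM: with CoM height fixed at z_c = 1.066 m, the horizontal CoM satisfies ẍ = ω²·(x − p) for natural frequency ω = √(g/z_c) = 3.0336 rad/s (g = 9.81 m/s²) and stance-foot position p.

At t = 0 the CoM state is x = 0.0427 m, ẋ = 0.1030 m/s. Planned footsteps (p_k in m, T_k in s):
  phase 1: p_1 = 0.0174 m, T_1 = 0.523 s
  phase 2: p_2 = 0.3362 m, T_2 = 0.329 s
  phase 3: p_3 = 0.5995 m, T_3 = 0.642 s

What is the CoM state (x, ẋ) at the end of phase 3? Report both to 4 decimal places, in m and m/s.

phase 1: p=0.0174, T=0.523, ωT=1.586573, cosh=2.545799, sinh=2.341173; start (x,ẋ)=(0.042700, 0.103000) → end (x,ẋ)=(0.161299, 0.441902)
phase 2: p=0.3362, T=0.329, ωT=0.998054, cosh=1.540797, sinh=1.172201; start (x,ẋ)=(0.161299, 0.441902) → end (x,ẋ)=(0.237466, 0.058935)
phase 3: p=0.5995, T=0.642, ωT=1.947571, cosh=3.577129, sinh=3.434508; start (x,ẋ)=(0.237466, 0.058935) → end (x,ẋ)=(-0.628818, -3.561184)

x = -0.6288, ẋ = -3.5612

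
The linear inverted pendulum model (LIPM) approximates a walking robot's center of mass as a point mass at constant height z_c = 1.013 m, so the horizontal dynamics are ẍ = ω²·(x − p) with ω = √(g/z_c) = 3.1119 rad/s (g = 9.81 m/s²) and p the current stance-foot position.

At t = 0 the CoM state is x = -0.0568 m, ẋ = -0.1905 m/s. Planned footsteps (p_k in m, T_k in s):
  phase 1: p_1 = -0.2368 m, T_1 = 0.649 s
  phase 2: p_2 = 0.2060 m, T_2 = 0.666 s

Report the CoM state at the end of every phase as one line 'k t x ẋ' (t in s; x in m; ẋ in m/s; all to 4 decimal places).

1 0.6490 0.2268 1.3429
2 1.3150 1.9768 5.6716

phase 1: p=-0.2368, T=0.649, ωT=2.019623, cosh=3.834095, sinh=3.701389; start (x,ẋ)=(-0.056800, -0.190500) → end (x,ẋ)=(0.226751, 1.342909)
phase 2: p=0.2060, T=0.666, ωT=2.072525, cosh=4.035365, sinh=3.909497; start (x,ẋ)=(0.226751, 1.342909) → end (x,ẋ)=(1.976839, 5.671576)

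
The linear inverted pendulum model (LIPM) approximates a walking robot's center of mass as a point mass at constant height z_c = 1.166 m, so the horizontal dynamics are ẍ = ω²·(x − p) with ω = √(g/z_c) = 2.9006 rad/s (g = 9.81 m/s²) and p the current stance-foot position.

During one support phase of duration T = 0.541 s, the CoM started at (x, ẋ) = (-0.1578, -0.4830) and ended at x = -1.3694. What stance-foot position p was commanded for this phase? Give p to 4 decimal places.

p = 0.3929

ωT = 2.9006·0.541 = 1.569225; cosh(ωT) = 2.505565, sinh(ωT) = 2.297358
x(T) = p + (x₀−p)·cosh(ωT) + (ẋ₀/ω)·sinh(ωT) ⇒ p·(1 − cosh) = x(T) − x₀·cosh − (ẋ₀/ω)·sinh
numerator   = -1.3694 − (-0.1578)·2.505565 − (-0.4830/2.9006)·2.297358 = -0.591472
denominator = 1 − 2.505565 = -1.505565
p = -0.591472 / -1.505565 = 0.3929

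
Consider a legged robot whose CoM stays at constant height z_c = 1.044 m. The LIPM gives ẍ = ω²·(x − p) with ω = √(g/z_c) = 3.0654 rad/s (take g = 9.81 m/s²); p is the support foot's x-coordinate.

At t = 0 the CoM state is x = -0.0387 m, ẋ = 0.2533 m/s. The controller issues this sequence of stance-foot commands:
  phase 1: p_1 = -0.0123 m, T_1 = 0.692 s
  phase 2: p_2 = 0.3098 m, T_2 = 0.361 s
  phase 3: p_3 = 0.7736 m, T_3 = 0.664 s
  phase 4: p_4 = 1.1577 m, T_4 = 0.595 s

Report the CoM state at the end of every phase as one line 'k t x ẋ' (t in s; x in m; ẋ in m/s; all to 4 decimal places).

1 0.6920 0.2157 0.7390
2 1.0530 0.4766 0.8511
3 1.7170 0.6619 -0.1122
4 2.3120 -0.5286 -4.9419

phase 1: p=-0.0123, T=0.692, ωT=2.121257, cosh=4.230748, sinh=4.110867; start (x,ẋ)=(-0.038700, 0.253300) → end (x,ẋ)=(0.215697, 0.738970)
phase 2: p=0.3098, T=0.361, ωT=1.106609, cosh=1.677383, sinh=1.346705; start (x,ẋ)=(0.215697, 0.738970) → end (x,ẋ)=(0.476601, 0.851062)
phase 3: p=0.7736, T=0.664, ωT=2.035426, cosh=3.893067, sinh=3.762442; start (x,ẋ)=(0.476601, 0.851062) → end (x,ẋ)=(0.661949, -0.112163)
phase 4: p=1.1577, T=0.595, ωT=1.823913, cosh=3.178725, sinh=3.017332; start (x,ẋ)=(0.661949, -0.112163) → end (x,ẋ)=(-0.528562, -4.941904)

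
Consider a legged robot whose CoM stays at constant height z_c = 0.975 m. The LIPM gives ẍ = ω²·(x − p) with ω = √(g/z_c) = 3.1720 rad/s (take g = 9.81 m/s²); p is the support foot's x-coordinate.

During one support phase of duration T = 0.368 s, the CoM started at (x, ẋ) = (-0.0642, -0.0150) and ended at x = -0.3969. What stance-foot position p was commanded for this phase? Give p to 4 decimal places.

ωT = 3.1720·0.368 = 1.167296; cosh(ωT) = 1.762250, sinh(ωT) = 1.451042
x(T) = p + (x₀−p)·cosh(ωT) + (ẋ₀/ω)·sinh(ωT) ⇒ p·(1 − cosh) = x(T) − x₀·cosh − (ẋ₀/ω)·sinh
numerator   = -0.3969 − (-0.0642)·1.762250 − (-0.0150/3.1720)·1.451042 = -0.276902
denominator = 1 − 1.762250 = -0.762250
p = -0.276902 / -0.762250 = 0.3633

p = 0.3633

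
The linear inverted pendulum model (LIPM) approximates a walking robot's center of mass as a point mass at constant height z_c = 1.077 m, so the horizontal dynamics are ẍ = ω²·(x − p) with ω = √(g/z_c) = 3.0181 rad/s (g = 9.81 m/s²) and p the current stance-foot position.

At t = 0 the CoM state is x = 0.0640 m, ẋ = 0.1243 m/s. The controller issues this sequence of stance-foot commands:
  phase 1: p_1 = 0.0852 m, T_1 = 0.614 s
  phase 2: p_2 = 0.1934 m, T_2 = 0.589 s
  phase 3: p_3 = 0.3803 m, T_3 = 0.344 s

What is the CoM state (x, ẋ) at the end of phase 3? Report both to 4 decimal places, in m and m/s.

x = 0.2410, ẋ = -0.1995

phase 1: p=0.0852, T=0.614, ωT=1.853113, cosh=3.268200, sinh=3.111451; start (x,ẋ)=(0.064000, 0.124300) → end (x,ẋ)=(0.144059, 0.207155)
phase 2: p=0.1934, T=0.589, ωT=1.777661, cosh=3.042518, sinh=2.873485; start (x,ẋ)=(0.144059, 0.207155) → end (x,ẋ)=(0.240508, 0.202363)
phase 3: p=0.3803, T=0.344, ωT=1.038226, cosh=1.589143, sinh=1.235061; start (x,ẋ)=(0.240508, 0.202363) → end (x,ẋ)=(0.240960, -0.199497)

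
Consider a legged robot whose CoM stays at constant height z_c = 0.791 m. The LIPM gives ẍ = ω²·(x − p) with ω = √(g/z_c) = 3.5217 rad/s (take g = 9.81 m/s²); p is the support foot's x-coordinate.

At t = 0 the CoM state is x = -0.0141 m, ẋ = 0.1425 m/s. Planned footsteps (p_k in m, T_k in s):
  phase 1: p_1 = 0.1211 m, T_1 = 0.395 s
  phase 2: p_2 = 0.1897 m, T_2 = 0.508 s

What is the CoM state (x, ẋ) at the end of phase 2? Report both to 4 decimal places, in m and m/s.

phase 1: p=0.1211, T=0.395, ωT=1.391072, cosh=2.133981, sinh=1.885173; start (x,ẋ)=(-0.014100, 0.142500) → end (x,ẋ)=(-0.091134, -0.593502)
phase 2: p=0.1897, T=0.508, ωT=1.789024, cosh=3.075365, sinh=2.908242; start (x,ẋ)=(-0.091134, -0.593502) → end (x,ẋ)=(-1.164084, -4.701523)

x = -1.1641, ẋ = -4.7015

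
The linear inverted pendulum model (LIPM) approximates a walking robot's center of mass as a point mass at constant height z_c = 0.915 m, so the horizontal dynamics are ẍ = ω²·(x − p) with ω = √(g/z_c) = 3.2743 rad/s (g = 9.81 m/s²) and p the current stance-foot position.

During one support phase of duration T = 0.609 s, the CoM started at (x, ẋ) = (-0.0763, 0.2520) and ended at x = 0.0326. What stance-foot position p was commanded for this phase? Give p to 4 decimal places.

p = -0.0148

ωT = 3.2743·0.609 = 1.994049; cosh(ωT) = 3.740678, sinh(ωT) = 3.604535
x(T) = p + (x₀−p)·cosh(ωT) + (ẋ₀/ω)·sinh(ωT) ⇒ p·(1 − cosh) = x(T) − x₀·cosh − (ẋ₀/ω)·sinh
numerator   = 0.0326 − (-0.0763)·3.740678 − (0.2520/3.2743)·3.604535 = 0.040598
denominator = 1 − 3.740678 = -2.740678
p = 0.040598 / -2.740678 = -0.0148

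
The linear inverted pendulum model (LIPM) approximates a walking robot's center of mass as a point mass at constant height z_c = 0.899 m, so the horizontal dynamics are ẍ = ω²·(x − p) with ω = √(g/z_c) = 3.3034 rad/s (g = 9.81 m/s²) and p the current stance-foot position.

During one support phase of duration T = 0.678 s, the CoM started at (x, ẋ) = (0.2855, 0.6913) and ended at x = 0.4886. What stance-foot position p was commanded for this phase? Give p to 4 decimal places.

ωT = 3.3034·0.678 = 2.239705; cosh(ωT) = 4.748526, sinh(ωT) = 4.642036
x(T) = p + (x₀−p)·cosh(ωT) + (ẋ₀/ω)·sinh(ωT) ⇒ p·(1 − cosh) = x(T) − x₀·cosh − (ẋ₀/ω)·sinh
numerator   = 0.4886 − (0.2855)·4.748526 − (0.6913/3.3034)·4.642036 = -1.838540
denominator = 1 − 4.748526 = -3.748526
p = -1.838540 / -3.748526 = 0.4905

p = 0.4905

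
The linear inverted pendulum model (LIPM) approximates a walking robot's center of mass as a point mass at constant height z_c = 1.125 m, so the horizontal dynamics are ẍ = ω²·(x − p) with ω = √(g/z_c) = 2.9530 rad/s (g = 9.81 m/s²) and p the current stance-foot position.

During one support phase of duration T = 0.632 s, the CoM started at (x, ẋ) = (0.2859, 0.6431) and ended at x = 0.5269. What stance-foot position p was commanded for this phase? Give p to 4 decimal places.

ωT = 2.9530·0.632 = 1.866296; cosh(ωT) = 3.309502, sinh(ωT) = 3.154806
x(T) = p + (x₀−p)·cosh(ωT) + (ẋ₀/ω)·sinh(ωT) ⇒ p·(1 − cosh) = x(T) − x₀·cosh − (ẋ₀/ω)·sinh
numerator   = 0.5269 − (0.2859)·3.309502 − (0.6431/2.9530)·3.154806 = -1.106336
denominator = 1 − 3.309502 = -2.309502
p = -1.106336 / -2.309502 = 0.4790

p = 0.4790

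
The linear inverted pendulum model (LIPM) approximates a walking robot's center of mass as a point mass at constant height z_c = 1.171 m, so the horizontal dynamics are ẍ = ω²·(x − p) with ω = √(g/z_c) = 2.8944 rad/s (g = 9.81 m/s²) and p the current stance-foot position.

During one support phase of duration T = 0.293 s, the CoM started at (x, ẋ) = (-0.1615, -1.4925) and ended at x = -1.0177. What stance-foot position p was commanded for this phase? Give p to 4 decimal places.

p = 0.7937

ωT = 2.8944·0.293 = 0.848059; cosh(ωT) = 1.381678, sinh(ωT) = 0.953433
x(T) = p + (x₀−p)·cosh(ωT) + (ẋ₀/ω)·sinh(ωT) ⇒ p·(1 − cosh) = x(T) − x₀·cosh − (ẋ₀/ω)·sinh
numerator   = -1.0177 − (-0.1615)·1.381678 − (-1.4925/2.8944)·0.953433 = -0.302921
denominator = 1 − 1.381678 = -0.381678
p = -0.302921 / -0.381678 = 0.7937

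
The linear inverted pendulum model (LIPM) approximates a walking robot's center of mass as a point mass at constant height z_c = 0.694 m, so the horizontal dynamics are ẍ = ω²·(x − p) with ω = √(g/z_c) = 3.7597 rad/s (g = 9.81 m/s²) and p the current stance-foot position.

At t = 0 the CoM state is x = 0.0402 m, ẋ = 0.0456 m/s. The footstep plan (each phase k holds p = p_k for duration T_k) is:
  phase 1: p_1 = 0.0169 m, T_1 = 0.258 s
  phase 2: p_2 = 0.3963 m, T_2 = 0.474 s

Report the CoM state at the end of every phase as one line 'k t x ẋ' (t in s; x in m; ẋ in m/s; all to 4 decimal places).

1 0.2580 0.0657 0.1677
2 0.7320 -0.4848 -3.0755

phase 1: p=0.0169, T=0.258, ωT=0.970003, cosh=1.508517, sinh=1.129435; start (x,ẋ)=(0.040200, 0.045600) → end (x,ẋ)=(0.065747, 0.167728)
phase 2: p=0.3963, T=0.474, ωT=1.782098, cosh=3.055297, sinh=2.887012; start (x,ẋ)=(0.065747, 0.167728) → end (x,ẋ)=(-0.484842, -3.075463)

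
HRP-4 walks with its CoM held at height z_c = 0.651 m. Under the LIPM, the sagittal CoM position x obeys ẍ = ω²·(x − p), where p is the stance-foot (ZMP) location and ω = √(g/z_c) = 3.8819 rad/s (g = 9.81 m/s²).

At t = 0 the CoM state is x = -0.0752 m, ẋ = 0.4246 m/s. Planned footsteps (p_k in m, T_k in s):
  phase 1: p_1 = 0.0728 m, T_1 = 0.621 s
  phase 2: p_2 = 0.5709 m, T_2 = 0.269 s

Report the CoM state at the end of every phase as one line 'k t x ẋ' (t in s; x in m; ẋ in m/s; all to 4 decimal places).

1 0.6210 -0.1539 -0.7903
2 0.8900 -0.8397 -4.7637

phase 1: p=0.0728, T=0.621, ωT=2.410660, cosh=5.615533, sinh=5.525777; start (x,ẋ)=(-0.075200, 0.424600) → end (x,ẋ)=(-0.153893, -0.790321)
phase 2: p=0.5709, T=0.269, ωT=1.044231, cosh=1.596588, sinh=1.244625; start (x,ẋ)=(-0.153893, -0.790321) → end (x,ẋ)=(-0.839690, -4.763660)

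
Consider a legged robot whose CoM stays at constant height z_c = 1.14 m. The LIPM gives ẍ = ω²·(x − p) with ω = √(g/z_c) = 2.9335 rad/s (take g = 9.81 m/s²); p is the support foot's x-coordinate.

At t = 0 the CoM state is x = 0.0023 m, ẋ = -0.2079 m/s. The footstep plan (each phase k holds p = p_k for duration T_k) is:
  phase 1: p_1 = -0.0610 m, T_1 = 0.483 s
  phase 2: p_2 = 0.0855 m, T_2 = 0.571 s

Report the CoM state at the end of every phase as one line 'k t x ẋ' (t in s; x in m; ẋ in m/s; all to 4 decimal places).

1 0.4830 -0.0603 -0.0935
2 1.0540 -0.3996 -1.3604

phase 1: p=-0.0610, T=0.483, ωT=1.416880, cosh=2.183352, sinh=1.940883; start (x,ẋ)=(0.002300, -0.207900) → end (x,ẋ)=(-0.060346, -0.093515)
phase 2: p=0.0855, T=0.571, ωT=1.675028, cosh=2.763125, sinh=2.575822; start (x,ẋ)=(-0.060346, -0.093515) → end (x,ẋ)=(-0.399604, -1.360433)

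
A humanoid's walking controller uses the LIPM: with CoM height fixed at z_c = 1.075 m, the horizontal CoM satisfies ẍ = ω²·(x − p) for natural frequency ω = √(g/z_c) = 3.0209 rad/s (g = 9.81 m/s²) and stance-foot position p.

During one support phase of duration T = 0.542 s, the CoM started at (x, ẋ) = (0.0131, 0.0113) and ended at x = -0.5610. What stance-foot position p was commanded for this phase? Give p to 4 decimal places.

ωT = 3.0209·0.542 = 1.637328; cosh(ωT) = 2.667956, sinh(ωT) = 2.473457
x(T) = p + (x₀−p)·cosh(ωT) + (ẋ₀/ω)·sinh(ωT) ⇒ p·(1 − cosh) = x(T) − x₀·cosh − (ẋ₀/ω)·sinh
numerator   = -0.5610 − (0.0131)·2.667956 − (0.0113/3.0209)·2.473457 = -0.605202
denominator = 1 − 2.667956 = -1.667956
p = -0.605202 / -1.667956 = 0.3628

p = 0.3628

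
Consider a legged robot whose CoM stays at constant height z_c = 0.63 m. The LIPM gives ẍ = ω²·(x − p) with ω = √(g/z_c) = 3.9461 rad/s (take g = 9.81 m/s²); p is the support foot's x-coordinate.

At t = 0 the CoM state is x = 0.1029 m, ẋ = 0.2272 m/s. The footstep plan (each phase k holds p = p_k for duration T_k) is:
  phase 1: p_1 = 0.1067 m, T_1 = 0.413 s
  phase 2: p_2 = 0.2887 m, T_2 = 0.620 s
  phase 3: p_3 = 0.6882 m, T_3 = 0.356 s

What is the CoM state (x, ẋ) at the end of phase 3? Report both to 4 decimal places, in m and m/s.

phase 1: p=0.1067, T=0.413, ωT=1.629739, cosh=2.649262, sinh=2.453282; start (x,ẋ)=(0.102900, 0.227200) → end (x,ẋ)=(0.237883, 0.565125)
phase 2: p=0.2887, T=0.620, ωT=2.446582, cosh=5.817697, sinh=5.731108; start (x,ẋ)=(0.237883, 0.565125) → end (x,ẋ)=(0.813817, 2.138463)
phase 3: p=0.6882, T=0.356, ωT=1.404812, cosh=2.160086, sinh=1.914673; start (x,ẋ)=(0.813817, 2.138463) → end (x,ẋ)=(1.997140, 5.568365)

x = 1.9971, ẋ = 5.5684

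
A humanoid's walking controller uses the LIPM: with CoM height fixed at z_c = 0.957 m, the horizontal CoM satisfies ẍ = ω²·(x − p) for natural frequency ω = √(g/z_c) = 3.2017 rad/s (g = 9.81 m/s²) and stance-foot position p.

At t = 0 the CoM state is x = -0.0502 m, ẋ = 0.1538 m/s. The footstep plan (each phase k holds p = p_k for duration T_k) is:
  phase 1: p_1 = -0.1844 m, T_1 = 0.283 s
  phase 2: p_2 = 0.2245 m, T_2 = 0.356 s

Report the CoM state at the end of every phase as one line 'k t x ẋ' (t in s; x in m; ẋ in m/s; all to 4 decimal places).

1 0.2830 0.0585 0.6662
2 0.6390 0.2304 0.4021

phase 1: p=-0.1844, T=0.283, ωT=0.906081, cosh=1.439355, sinh=1.035251; start (x,ẋ)=(-0.050200, 0.153800) → end (x,ẋ)=(0.058492, 0.666187)
phase 2: p=0.2245, T=0.356, ωT=1.139805, cosh=1.723020, sinh=1.403139; start (x,ẋ)=(0.058492, 0.666187) → end (x,ẋ)=(0.230420, 0.402073)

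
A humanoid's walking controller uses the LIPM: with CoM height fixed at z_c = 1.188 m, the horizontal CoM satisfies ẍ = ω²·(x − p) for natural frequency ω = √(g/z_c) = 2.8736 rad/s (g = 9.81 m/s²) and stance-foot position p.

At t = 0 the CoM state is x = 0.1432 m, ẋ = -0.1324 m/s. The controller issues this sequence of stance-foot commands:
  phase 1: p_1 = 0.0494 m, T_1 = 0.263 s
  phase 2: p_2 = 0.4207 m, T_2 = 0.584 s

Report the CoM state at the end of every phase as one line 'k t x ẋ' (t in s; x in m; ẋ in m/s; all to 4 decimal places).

phase 1: p=0.0494, T=0.263, ωT=0.755757, cosh=1.299439, sinh=0.829784; start (x,ẋ)=(0.143200, -0.132400) → end (x,ẋ)=(0.133055, 0.051617)
phase 2: p=0.4207, T=0.584, ωT=1.678182, cosh=2.771263, sinh=2.584550; start (x,ẋ)=(0.133055, 0.051617) → end (x,ẋ)=(-0.330014, -1.993281)

1 0.2630 0.1331 0.0516
2 0.8470 -0.3300 -1.9933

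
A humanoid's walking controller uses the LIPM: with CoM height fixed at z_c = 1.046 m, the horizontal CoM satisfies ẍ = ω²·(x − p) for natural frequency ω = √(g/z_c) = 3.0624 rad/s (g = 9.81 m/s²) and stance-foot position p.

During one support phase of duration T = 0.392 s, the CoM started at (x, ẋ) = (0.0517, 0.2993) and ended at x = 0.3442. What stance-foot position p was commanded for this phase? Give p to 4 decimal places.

ωT = 3.0624·0.392 = 1.200461; cosh(ωT) = 1.811351, sinh(ωT) = 1.510296
x(T) = p + (x₀−p)·cosh(ωT) + (ẋ₀/ω)·sinh(ωT) ⇒ p·(1 − cosh) = x(T) − x₀·cosh − (ẋ₀/ω)·sinh
numerator   = 0.3442 − (0.0517)·1.811351 − (0.2993/3.0624)·1.510296 = 0.102946
denominator = 1 − 1.811351 = -0.811351
p = 0.102946 / -0.811351 = -0.1269

p = -0.1269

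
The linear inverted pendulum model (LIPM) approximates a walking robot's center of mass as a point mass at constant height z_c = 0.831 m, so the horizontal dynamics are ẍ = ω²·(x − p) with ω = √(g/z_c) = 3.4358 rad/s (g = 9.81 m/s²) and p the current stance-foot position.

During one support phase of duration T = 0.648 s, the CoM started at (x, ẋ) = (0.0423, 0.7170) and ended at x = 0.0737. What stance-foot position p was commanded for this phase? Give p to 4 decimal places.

p = 0.2930

ωT = 3.4358·0.648 = 2.226398; cosh(ωT) = 4.687174, sinh(ωT) = 4.579258
x(T) = p + (x₀−p)·cosh(ωT) + (ẋ₀/ω)·sinh(ωT) ⇒ p·(1 − cosh) = x(T) − x₀·cosh − (ẋ₀/ω)·sinh
numerator   = 0.0737 − (0.0423)·4.687174 − (0.7170/3.4358)·4.579258 = -1.080190
denominator = 1 − 4.687174 = -3.687174
p = -1.080190 / -3.687174 = 0.2930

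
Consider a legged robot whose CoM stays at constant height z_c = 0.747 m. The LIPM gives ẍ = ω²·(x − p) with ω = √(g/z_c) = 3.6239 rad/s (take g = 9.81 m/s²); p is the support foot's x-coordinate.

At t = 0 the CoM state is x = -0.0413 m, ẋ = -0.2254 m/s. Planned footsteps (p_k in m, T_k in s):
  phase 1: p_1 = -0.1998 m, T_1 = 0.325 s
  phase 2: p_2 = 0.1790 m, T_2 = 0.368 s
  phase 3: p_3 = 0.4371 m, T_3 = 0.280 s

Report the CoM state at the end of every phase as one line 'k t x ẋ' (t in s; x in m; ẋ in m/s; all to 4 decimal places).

1 0.3250 -0.0095 0.4434
2 0.6930 0.0126 -0.3060
3 0.9730 -0.3265 -2.3204

phase 1: p=-0.1998, T=0.325, ωT=1.177768, cosh=1.777541, sinh=1.469576; start (x,ẋ)=(-0.041300, -0.225400) → end (x,ẋ)=(-0.009465, 0.443449)
phase 2: p=0.1790, T=0.368, ωT=1.333595, cosh=2.029095, sinh=1.765567; start (x,ẋ)=(-0.009465, 0.443449) → end (x,ẋ)=(0.012636, -0.306041)
phase 3: p=0.4371, T=0.280, ωT=1.014692, cosh=1.560514, sinh=1.198000; start (x,ẋ)=(0.012636, -0.306041) → end (x,ẋ)=(-0.326454, -2.320363)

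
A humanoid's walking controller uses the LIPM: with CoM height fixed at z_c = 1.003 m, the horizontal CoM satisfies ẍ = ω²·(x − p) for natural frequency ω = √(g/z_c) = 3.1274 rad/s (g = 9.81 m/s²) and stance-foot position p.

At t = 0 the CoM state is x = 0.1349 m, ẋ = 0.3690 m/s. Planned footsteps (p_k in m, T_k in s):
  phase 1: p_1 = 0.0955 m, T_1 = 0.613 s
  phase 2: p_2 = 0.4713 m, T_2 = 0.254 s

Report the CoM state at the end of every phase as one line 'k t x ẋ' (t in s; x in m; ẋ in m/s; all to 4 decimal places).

phase 1: p=0.0955, T=0.613, ωT=1.917096, cosh=3.474107, sinh=3.327074; start (x,ẋ)=(0.134900, 0.369000) → end (x,ẋ)=(0.624939, 1.691906)
phase 2: p=0.4713, T=0.254, ωT=0.794360, cosh=1.332447, sinh=0.880576; start (x,ẋ)=(0.624939, 1.691906) → end (x,ẋ)=(1.152403, 2.677484)

1 0.6130 0.6249 1.6919
2 0.8670 1.1524 2.6775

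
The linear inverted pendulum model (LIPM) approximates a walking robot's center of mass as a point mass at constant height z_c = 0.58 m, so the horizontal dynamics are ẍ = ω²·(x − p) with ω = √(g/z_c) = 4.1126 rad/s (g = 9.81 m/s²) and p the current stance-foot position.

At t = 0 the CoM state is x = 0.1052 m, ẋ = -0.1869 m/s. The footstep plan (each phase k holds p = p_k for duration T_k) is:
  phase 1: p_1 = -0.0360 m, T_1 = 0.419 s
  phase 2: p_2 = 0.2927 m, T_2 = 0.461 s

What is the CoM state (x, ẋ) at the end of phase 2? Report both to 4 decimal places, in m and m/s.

x = 0.9622, ẋ = 2.9357

phase 1: p=-0.0360, T=0.419, ωT=1.723179, cosh=2.890405, sinh=2.711907; start (x,ẋ)=(0.105200, -0.186900) → end (x,ẋ)=(0.248881, 1.034585)
phase 2: p=0.2927, T=0.461, ωT=1.895909, cosh=3.404389, sinh=3.254207; start (x,ẋ)=(0.248881, 1.034585) → end (x,ẋ)=(0.962166, 2.935686)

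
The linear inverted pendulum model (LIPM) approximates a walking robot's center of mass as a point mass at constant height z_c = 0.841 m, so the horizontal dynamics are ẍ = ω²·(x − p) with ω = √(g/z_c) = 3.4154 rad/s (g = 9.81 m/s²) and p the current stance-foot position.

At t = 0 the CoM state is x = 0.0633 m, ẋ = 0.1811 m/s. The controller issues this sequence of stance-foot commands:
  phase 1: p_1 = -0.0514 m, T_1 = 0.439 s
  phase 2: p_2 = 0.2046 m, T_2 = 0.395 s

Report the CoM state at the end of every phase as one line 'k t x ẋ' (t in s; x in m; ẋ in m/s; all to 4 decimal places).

1 0.4390 0.3311 1.2593
2 0.8340 1.1274 3.3664

phase 1: p=-0.0514, T=0.439, ωT=1.499361, cosh=2.351049, sinh=2.127776; start (x,ẋ)=(0.063300, 0.181100) → end (x,ẋ)=(0.331090, 1.259323)
phase 2: p=0.2046, T=0.395, ωT=1.349083, cosh=2.056684, sinh=1.797206; start (x,ẋ)=(0.331090, 1.259323) → end (x,ẋ)=(1.127413, 3.366446)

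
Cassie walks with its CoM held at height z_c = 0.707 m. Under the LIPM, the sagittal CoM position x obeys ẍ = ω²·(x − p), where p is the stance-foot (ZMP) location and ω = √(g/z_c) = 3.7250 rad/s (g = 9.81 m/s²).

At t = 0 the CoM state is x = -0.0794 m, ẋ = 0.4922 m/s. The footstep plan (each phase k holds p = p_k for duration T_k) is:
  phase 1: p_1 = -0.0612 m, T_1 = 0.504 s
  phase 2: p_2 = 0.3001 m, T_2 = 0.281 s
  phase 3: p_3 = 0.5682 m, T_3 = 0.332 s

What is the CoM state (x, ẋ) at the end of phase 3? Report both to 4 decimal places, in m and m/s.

phase 1: p=-0.0612, T=0.504, ωT=1.877400, cosh=3.344738, sinh=3.191750; start (x,ẋ)=(-0.079400, 0.492200) → end (x,ẋ)=(0.299665, 1.429895)
phase 2: p=0.3001, T=0.281, ωT=1.046725, cosh=1.599697, sinh=1.248611; start (x,ẋ)=(0.299665, 1.429895) → end (x,ẋ)=(0.778702, 2.285376)
phase 3: p=0.5682, T=0.332, ωT=1.236700, cosh=1.867285, sinh=1.576944; start (x,ẋ)=(0.778702, 2.285376) → end (x,ẋ)=(1.928760, 5.503961)

x = 1.9288, ẋ = 5.5040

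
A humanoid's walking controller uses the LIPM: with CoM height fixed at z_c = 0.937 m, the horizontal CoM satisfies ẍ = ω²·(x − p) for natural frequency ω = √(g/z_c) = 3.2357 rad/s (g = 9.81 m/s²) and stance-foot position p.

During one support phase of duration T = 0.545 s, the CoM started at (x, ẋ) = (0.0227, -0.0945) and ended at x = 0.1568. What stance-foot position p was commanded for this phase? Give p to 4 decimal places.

ωT = 3.2357·0.545 = 1.763457; cosh(ωT) = 3.002007, sinh(ωT) = 2.830556
x(T) = p + (x₀−p)·cosh(ωT) + (ẋ₀/ω)·sinh(ωT) ⇒ p·(1 − cosh) = x(T) − x₀·cosh − (ẋ₀/ω)·sinh
numerator   = 0.1568 − (0.0227)·3.002007 − (-0.0945/3.2357)·2.830556 = 0.171322
denominator = 1 − 3.002007 = -2.002007
p = 0.171322 / -2.002007 = -0.0856

p = -0.0856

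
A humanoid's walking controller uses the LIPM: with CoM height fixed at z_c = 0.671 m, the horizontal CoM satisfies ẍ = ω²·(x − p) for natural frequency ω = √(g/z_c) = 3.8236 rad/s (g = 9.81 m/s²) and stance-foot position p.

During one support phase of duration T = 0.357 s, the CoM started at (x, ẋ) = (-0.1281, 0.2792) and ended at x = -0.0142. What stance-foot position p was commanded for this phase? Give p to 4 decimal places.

ωT = 3.8236·0.357 = 1.365025; cosh(ωT) = 2.085598, sinh(ωT) = 1.830224
x(T) = p + (x₀−p)·cosh(ωT) + (ẋ₀/ω)·sinh(ωT) ⇒ p·(1 − cosh) = x(T) − x₀·cosh − (ẋ₀/ω)·sinh
numerator   = -0.0142 − (-0.1281)·2.085598 − (0.2792/3.8236)·1.830224 = 0.119322
denominator = 1 − 2.085598 = -1.085598
p = 0.119322 / -1.085598 = -0.1099

p = -0.1099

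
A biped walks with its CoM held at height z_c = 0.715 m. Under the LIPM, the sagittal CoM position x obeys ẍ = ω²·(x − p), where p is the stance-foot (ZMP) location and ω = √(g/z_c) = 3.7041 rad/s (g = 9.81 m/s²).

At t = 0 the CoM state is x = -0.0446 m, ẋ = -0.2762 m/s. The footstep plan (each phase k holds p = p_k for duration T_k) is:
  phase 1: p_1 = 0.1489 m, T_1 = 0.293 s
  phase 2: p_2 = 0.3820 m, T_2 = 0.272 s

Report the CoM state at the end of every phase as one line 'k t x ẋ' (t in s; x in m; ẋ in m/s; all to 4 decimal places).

phase 1: p=0.1489, T=0.293, ωT=1.085301, cosh=1.649066, sinh=1.311266; start (x,ẋ)=(-0.044600, -0.276200) → end (x,ẋ)=(-0.267970, -1.395313)
phase 2: p=0.3820, T=0.272, ωT=1.007515, cosh=1.551956, sinh=1.186831; start (x,ẋ)=(-0.267970, -1.395313) → end (x,ẋ)=(-1.073798, -5.022825)

1 0.2930 -0.2680 -1.3953
2 0.5650 -1.0738 -5.0228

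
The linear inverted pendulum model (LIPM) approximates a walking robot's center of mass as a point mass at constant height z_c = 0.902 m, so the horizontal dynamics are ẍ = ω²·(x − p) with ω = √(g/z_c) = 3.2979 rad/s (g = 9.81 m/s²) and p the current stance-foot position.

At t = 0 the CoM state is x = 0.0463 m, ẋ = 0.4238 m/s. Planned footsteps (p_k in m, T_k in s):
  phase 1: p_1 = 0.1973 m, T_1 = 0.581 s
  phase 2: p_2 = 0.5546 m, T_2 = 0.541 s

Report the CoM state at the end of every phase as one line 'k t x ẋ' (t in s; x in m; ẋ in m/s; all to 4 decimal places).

1 0.5810 0.1003 -0.1842
2 1.1220 -0.9977 -4.8985

phase 1: p=0.1973, T=0.581, ωT=1.916080, cosh=3.470727, sinh=3.323545; start (x,ẋ)=(0.046300, 0.423800) → end (x,ẋ)=(0.100316, -0.184174)
phase 2: p=0.5546, T=0.541, ωT=1.784164, cosh=3.061268, sinh=2.893331; start (x,ẋ)=(0.100316, -0.184174) → end (x,ẋ)=(-0.997667, -4.898549)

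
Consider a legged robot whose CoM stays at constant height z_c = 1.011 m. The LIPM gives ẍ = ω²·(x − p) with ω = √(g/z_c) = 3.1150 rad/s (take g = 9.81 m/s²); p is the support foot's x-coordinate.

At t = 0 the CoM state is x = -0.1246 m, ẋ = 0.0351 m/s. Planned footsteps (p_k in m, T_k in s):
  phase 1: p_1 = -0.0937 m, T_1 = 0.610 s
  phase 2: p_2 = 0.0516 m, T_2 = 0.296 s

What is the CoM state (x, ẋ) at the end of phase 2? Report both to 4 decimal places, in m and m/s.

x = -0.3263, ẋ = -0.9892

phase 1: p=-0.0937, T=0.610, ωT=1.900150, cosh=3.418222, sinh=3.268676; start (x,ẋ)=(-0.124600, 0.035100) → end (x,ẋ)=(-0.162491, -0.194642)
phase 2: p=0.0516, T=0.296, ωT=0.922040, cosh=1.456061, sinh=1.058354; start (x,ẋ)=(-0.162491, -0.194642) → end (x,ẋ)=(-0.326262, -0.989221)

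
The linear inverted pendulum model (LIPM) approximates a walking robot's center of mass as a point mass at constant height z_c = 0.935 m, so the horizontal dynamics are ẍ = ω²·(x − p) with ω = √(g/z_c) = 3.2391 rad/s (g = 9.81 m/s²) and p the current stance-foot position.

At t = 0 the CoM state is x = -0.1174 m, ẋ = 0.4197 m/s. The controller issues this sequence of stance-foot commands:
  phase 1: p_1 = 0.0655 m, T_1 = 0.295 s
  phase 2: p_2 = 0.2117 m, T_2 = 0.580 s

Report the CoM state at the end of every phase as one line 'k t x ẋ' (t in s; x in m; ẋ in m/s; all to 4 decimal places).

1 0.2950 -0.0639 -0.0299
2 0.8750 -0.7408 -2.9534

phase 1: p=0.0655, T=0.295, ωT=0.955534, cosh=1.492333, sinh=1.107727; start (x,ẋ)=(-0.117400, 0.419700) → end (x,ẋ)=(-0.063916, -0.029920)
phase 2: p=0.2117, T=0.580, ωT=1.878678, cosh=3.348819, sinh=3.196027; start (x,ẋ)=(-0.063916, -0.029920) → end (x,ẋ)=(-0.740811, -2.953445)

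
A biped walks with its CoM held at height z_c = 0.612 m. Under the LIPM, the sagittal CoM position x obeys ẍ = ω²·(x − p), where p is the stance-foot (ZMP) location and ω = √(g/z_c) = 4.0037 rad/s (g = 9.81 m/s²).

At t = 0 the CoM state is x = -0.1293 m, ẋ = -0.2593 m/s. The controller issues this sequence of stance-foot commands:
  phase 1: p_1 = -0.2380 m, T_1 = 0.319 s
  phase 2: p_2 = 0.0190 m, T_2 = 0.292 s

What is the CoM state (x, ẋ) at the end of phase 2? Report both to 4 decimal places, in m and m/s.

x = -0.1734, ẋ = -0.5110

phase 1: p=-0.2380, T=0.319, ωT=1.277180, cosh=1.932667, sinh=1.653845; start (x,ẋ)=(-0.129300, -0.259300) → end (x,ẋ)=(-0.135030, 0.218616)
phase 2: p=0.0190, T=0.292, ωT=1.169080, cosh=1.764842, sinh=1.454189; start (x,ẋ)=(-0.135030, 0.218616) → end (x,ẋ)=(-0.173435, -0.510963)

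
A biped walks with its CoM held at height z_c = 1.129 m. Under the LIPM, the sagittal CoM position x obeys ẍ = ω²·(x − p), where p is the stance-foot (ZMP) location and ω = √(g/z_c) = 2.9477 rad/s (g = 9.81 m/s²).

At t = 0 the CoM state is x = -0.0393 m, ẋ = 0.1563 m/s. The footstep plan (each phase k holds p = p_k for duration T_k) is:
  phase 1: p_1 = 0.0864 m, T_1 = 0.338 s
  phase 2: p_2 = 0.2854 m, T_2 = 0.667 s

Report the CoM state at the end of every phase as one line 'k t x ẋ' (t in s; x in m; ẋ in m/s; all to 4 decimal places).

phase 1: p=0.0864, T=0.338, ωT=0.996323, cosh=1.538769, sinh=1.169535; start (x,ẋ)=(-0.039300, 0.156300) → end (x,ẋ)=(-0.045009, -0.192833)
phase 2: p=0.2854, T=0.667, ωT=1.966116, cosh=3.641439, sinh=3.501440; start (x,ẋ)=(-0.045009, -0.192833) → end (x,ẋ)=(-1.146824, -4.112410)

1 0.3380 -0.0450 -0.1928
2 1.0050 -1.1468 -4.1124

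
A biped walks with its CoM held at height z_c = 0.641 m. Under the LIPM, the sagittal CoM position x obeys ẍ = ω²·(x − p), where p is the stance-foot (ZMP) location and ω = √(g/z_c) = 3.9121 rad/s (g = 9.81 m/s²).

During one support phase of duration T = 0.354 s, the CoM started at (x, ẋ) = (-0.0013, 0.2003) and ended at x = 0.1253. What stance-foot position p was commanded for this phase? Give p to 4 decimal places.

ωT = 3.9121·0.354 = 1.384883; cosh(ωT) = 2.122357, sinh(ωT) = 1.872004
x(T) = p + (x₀−p)·cosh(ωT) + (ẋ₀/ω)·sinh(ωT) ⇒ p·(1 − cosh) = x(T) − x₀·cosh − (ẋ₀/ω)·sinh
numerator   = 0.1253 − (-0.0013)·2.122357 − (0.2003/3.9121)·1.872004 = 0.032212
denominator = 1 − 2.122357 = -1.122357
p = 0.032212 / -1.122357 = -0.0287

p = -0.0287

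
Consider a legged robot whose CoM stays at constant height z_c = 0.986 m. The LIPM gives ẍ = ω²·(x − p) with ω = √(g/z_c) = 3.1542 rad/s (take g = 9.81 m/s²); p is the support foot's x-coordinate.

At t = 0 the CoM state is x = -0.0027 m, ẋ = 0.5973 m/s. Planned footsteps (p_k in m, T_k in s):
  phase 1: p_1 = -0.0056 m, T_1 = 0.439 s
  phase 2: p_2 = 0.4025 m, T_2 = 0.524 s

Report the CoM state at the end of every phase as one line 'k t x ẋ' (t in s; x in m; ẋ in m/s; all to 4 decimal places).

phase 1: p=-0.0056, T=0.439, ωT=1.384694, cosh=2.122002, sinh=1.871601; start (x,ẋ)=(-0.002700, 0.597300) → end (x,ẋ)=(0.354972, 1.284591)
phase 2: p=0.4025, T=0.524, ωT=1.652801, cosh=2.706548, sinh=2.515036; start (x,ẋ)=(0.354972, 1.284591) → end (x,ẋ)=(1.298147, 3.099777)

1 0.4390 0.3550 1.2846
2 0.9630 1.2981 3.0998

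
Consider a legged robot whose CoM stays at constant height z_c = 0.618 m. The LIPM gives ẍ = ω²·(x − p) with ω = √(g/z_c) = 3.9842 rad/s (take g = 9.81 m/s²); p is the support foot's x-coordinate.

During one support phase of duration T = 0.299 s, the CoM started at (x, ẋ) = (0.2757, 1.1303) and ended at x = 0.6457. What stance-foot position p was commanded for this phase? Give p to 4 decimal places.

p = 0.3431

ωT = 3.9842·0.299 = 1.191276; cosh(ωT) = 1.797555, sinh(ωT) = 1.493722
x(T) = p + (x₀−p)·cosh(ωT) + (ẋ₀/ω)·sinh(ωT) ⇒ p·(1 − cosh) = x(T) − x₀·cosh − (ẋ₀/ω)·sinh
numerator   = 0.6457 − (0.2757)·1.797555 − (1.1303/3.9842)·1.493722 = -0.273648
denominator = 1 − 1.797555 = -0.797555
p = -0.273648 / -0.797555 = 0.3431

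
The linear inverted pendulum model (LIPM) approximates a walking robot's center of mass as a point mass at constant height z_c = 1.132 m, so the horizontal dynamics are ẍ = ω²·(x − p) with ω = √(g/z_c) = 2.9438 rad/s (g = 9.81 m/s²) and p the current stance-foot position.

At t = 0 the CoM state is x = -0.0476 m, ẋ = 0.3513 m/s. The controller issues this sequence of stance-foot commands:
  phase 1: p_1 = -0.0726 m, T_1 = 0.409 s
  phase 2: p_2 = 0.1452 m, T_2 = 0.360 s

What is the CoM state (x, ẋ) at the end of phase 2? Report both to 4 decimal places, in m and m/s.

x = 0.4825, ẋ = 1.2440

phase 1: p=-0.0726, T=0.409, ωT=1.204014, cosh=1.816729, sinh=1.516742; start (x,ẋ)=(-0.047600, 0.351300) → end (x,ẋ)=(0.153819, 0.749842)
phase 2: p=0.1452, T=0.360, ωT=1.059768, cosh=1.616119, sinh=1.269583; start (x,ẋ)=(0.153819, 0.749842) → end (x,ẋ)=(0.482517, 1.244048)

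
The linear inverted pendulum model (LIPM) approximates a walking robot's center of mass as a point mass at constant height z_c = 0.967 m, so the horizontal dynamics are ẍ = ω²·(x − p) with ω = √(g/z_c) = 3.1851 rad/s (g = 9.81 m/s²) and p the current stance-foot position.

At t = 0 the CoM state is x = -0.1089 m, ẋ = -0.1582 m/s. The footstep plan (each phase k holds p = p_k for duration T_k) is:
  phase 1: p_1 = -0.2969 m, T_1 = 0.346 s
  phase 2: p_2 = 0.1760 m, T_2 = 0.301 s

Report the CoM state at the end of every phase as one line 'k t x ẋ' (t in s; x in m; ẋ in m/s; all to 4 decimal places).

1 0.3460 -0.0492 0.5374
2 0.6470 0.0268 0.0059

phase 1: p=-0.2969, T=0.346, ωT=1.102045, cosh=1.671253, sinh=1.339062; start (x,ẋ)=(-0.108900, -0.158200) → end (x,ẋ)=(-0.049214, 0.537436)
phase 2: p=0.1760, T=0.301, ωT=0.958715, cosh=1.495864, sinh=1.112479; start (x,ẋ)=(-0.049214, 0.537436) → end (x,ẋ)=(0.026824, 0.005918)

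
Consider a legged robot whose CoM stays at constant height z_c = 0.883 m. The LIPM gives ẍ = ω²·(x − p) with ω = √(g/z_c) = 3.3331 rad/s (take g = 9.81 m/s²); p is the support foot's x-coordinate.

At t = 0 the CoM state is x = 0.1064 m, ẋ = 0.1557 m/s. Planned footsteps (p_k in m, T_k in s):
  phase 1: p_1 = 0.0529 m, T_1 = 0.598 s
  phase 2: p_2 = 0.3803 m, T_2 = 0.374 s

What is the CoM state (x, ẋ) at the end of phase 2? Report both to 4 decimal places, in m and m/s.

phase 1: p=0.0529, T=0.598, ωT=1.993194, cosh=3.737598, sinh=3.601338; start (x,ẋ)=(0.106400, 0.155700) → end (x,ẋ)=(0.421092, 1.224138)
phase 2: p=0.3803, T=0.374, ωT=1.246579, cosh=1.882955, sinh=1.595469; start (x,ẋ)=(0.421092, 1.224138) → end (x,ẋ)=(1.043072, 2.521921)

x = 1.0431, ẋ = 2.5219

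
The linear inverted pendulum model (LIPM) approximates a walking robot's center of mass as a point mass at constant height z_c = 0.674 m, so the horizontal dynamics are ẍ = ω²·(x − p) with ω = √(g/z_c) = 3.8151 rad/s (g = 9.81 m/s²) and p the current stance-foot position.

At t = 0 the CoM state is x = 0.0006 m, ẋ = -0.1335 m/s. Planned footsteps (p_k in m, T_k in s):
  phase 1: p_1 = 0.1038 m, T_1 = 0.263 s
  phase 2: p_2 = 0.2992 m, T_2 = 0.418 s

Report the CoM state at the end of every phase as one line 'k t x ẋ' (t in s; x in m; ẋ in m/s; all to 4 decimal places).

1 0.2630 -0.0972 -0.6713
2 0.6810 -1.1330 -5.2935

phase 1: p=0.1038, T=0.263, ωT=1.003371, cosh=1.547051, sinh=1.180410; start (x,ẋ)=(0.000600, -0.133500) → end (x,ẋ)=(-0.097161, -0.671280)
phase 2: p=0.2992, T=0.418, ωT=1.594712, cosh=2.564938, sinh=2.361971; start (x,ẋ)=(-0.097161, -0.671280) → end (x,ẋ)=(-1.133039, -5.293465)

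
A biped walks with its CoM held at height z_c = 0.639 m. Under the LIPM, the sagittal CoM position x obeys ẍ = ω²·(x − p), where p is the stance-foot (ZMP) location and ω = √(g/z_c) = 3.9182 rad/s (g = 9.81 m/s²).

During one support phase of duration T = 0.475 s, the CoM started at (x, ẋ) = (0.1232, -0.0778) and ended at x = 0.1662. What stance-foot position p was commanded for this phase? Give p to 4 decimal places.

ωT = 3.9182·0.475 = 1.861145; cosh(ωT) = 3.293295, sinh(ωT) = 3.137801
x(T) = p + (x₀−p)·cosh(ωT) + (ẋ₀/ω)·sinh(ωT) ⇒ p·(1 − cosh) = x(T) − x₀·cosh − (ẋ₀/ω)·sinh
numerator   = 0.1662 − (0.1232)·3.293295 − (-0.0778/3.9182)·3.137801 = -0.177230
denominator = 1 − 3.293295 = -2.293295
p = -0.177230 / -2.293295 = 0.0773

p = 0.0773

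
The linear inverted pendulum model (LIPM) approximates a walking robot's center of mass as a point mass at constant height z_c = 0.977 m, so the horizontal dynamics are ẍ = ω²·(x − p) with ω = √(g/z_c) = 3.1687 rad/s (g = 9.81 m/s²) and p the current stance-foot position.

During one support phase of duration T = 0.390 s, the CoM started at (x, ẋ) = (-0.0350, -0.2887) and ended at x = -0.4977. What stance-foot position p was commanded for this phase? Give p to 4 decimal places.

ωT = 3.1687·0.390 = 1.235793; cosh(ωT) = 1.865855, sinh(ωT) = 1.575251
x(T) = p + (x₀−p)·cosh(ωT) + (ẋ₀/ω)·sinh(ωT) ⇒ p·(1 − cosh) = x(T) − x₀·cosh − (ẋ₀/ω)·sinh
numerator   = -0.4977 − (-0.0350)·1.865855 − (-0.2887/3.1687)·1.575251 = -0.288874
denominator = 1 − 1.865855 = -0.865855
p = -0.288874 / -0.865855 = 0.3336

p = 0.3336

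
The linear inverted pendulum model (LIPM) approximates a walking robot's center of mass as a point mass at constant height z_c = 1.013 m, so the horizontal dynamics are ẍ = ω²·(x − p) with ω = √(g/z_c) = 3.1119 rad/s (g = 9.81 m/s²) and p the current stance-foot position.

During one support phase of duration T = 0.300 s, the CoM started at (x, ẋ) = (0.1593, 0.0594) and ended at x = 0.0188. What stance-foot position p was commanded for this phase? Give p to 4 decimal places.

p = 0.5031

ωT = 3.1119·0.300 = 0.933570; cosh(ωT) = 1.468361, sinh(ωT) = 1.075213
x(T) = p + (x₀−p)·cosh(ωT) + (ẋ₀/ω)·sinh(ωT) ⇒ p·(1 − cosh) = x(T) − x₀·cosh − (ẋ₀/ω)·sinh
numerator   = 0.0188 − (0.1593)·1.468361 − (0.0594/3.1119)·1.075213 = -0.235634
denominator = 1 − 1.468361 = -0.468361
p = -0.235634 / -0.468361 = 0.5031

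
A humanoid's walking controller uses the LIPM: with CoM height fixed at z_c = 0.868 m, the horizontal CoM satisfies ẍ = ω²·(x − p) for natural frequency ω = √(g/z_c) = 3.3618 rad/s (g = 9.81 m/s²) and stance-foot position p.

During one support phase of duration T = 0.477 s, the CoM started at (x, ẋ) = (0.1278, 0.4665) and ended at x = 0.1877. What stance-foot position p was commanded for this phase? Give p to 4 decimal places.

ωT = 3.3618·0.477 = 1.603579; cosh(ωT) = 2.585982, sinh(ωT) = 2.384807
x(T) = p + (x₀−p)·cosh(ωT) + (ẋ₀/ω)·sinh(ωT) ⇒ p·(1 − cosh) = x(T) − x₀·cosh − (ẋ₀/ω)·sinh
numerator   = 0.1877 − (0.1278)·2.585982 − (0.4665/3.3618)·2.384807 = -0.473716
denominator = 1 − 2.585982 = -1.585982
p = -0.473716 / -1.585982 = 0.2987

p = 0.2987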